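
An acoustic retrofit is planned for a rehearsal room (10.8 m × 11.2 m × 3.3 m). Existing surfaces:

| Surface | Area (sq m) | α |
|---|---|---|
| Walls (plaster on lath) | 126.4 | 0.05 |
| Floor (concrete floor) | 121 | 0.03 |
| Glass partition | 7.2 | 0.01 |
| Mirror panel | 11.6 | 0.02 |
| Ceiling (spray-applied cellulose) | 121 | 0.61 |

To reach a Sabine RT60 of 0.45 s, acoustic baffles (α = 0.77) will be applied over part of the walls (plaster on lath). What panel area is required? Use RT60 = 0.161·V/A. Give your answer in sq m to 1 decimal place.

Equivalent absorption area: A₁ = 126.4*0.05 + 121*0.03 + 7.2*0.01 + 11.6*0.02 + 121*0.61 = 84.064 sq m.
Required A₂ = 0.161·399.168/0.45 = 142.813 sabins.
Absorption to add: 142.813 − 84.064 = 58.749 sabins.
Each sq m of panel replacing the walls (plaster on lath) adds (0.77 − 0.05) = 0.72 sabins.
Panel area = 58.749 / 0.72 = 81.6 sq m.

81.6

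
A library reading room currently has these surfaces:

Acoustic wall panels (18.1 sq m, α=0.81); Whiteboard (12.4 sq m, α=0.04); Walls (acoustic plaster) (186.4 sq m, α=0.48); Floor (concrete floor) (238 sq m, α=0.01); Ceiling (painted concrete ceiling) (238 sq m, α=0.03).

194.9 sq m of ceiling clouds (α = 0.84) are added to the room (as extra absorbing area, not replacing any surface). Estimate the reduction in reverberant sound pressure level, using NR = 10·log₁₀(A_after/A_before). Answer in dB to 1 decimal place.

3.9 dB

Equivalent absorption area: A_before = 18.1*0.81 + 12.4*0.04 + 186.4*0.48 + 238*0.01 + 238*0.03 = 114.149 sq m.
Added absorption = 194.9 × 0.84 = 163.716 sabins.
New total A_after = 277.865 sabins.
Reduction = 10 log₁₀(A_after/A_before) = 10 log₁₀(2.4342) = 3.9 dB.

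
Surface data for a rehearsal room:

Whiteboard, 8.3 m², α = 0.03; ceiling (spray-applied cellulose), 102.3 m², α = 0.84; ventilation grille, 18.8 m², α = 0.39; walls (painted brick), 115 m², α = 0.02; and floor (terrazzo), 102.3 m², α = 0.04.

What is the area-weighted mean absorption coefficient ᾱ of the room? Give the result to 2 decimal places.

0.29

S = Σ Sᵢ = 8.3 + 102.3 + 18.8 + 115 + 102.3 = 346.7 m².
A = 8.3·0.03 + 102.3·0.84 + 18.8·0.39 + 115·0.02 + 102.3·0.04 = 99.905 sabins.
ᾱ = A/S = 0.29.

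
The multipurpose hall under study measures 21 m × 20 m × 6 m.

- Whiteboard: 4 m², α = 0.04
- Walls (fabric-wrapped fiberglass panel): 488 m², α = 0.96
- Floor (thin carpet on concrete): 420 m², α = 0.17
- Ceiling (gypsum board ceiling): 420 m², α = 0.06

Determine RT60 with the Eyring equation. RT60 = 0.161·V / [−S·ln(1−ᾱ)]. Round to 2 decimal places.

S = Σ Sᵢ = 1332.0 m².
Absorption A = 4×0.04 + 488×0.96 + 420×0.17 + 420×0.06 = 565.240 sabins.
ᾱ = 565.240 / 1332.0 = 0.4244.
−S·ln(1−ᾱ) = −1332.0 × ln(1 − 0.4244) = 735.720.
V = 21 × 20 × 6 = 2520 m³.
T = 0.161·V/[−S·ln(1−ᾱ)] = 0.161·2520/735.720 = 0.55 s.

0.55 sec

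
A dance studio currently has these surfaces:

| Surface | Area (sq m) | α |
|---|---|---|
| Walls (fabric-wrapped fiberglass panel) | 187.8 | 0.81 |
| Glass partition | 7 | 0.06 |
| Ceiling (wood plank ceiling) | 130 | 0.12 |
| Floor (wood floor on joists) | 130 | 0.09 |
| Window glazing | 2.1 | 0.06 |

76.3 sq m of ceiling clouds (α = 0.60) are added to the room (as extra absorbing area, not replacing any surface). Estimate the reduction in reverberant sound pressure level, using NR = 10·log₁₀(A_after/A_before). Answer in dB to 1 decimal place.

1.0 dB

Equivalent absorption area: A_before = 187.8*0.81 + 7*0.06 + 130*0.12 + 130*0.09 + 2.1*0.06 = 179.964 sq m.
Treatment contributes 76.3·0.60 = 45.780 sabins.
A_after = 179.964 + 45.780 = 225.744 sabins.
Reduction = 10 log₁₀(A_after/A_before) = 10 log₁₀(1.2544) = 1.0 dB.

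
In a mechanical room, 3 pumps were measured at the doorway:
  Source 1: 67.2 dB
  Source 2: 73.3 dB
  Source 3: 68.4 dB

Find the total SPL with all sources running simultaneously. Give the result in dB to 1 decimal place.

Σ 10^(Lᵢ/10) = 3.355e+07.
Back to dB: 10·log₁₀ Σ = 75.3 dB.

75.3 dB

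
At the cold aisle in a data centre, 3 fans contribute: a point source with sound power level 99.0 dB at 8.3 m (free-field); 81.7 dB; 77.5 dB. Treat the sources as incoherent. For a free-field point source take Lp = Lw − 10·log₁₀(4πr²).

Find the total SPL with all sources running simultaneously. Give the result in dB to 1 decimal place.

Source at 8.3 m: Lp = 99.0 − 10·log₁₀(4π·8.3²) = 99.0 − 10·log₁₀(865.697) = 69.6 dB.
Σ 10^(Lᵢ/10) = 2.133e+08.
Combined level = 10 log₁₀(2.133e+08) = 83.3 dB.

83.3 dB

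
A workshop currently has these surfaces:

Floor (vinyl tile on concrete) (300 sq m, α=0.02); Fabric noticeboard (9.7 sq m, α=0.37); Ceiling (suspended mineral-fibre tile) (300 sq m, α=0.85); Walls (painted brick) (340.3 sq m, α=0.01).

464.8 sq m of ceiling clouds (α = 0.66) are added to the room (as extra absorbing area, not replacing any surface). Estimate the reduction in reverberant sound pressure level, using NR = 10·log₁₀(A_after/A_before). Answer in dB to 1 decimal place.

3.3 dB

Equivalent absorption area: A_before = 300*0.02 + 9.7*0.37 + 300*0.85 + 340.3*0.01 = 267.992 sq m.
Added absorption = 464.8 × 0.66 = 306.768 sabins.
A_after = 267.992 + 306.768 = 574.760 sabins.
Reduction = 10 log₁₀(A_after/A_before) = 10 log₁₀(2.1447) = 3.3 dB.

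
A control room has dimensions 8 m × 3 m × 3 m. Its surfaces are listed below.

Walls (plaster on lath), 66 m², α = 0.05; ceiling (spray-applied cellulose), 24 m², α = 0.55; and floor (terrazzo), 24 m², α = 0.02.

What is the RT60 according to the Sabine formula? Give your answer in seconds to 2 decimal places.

Equivalent absorption area: A = 66·0.05 + 24·0.55 + 24·0.02 = 16.980 m².
V = 8·3·3 = 72 m³.
RT60 = 0.161 · V / A = 0.161 × 72 / 16.980 = 0.68 s.

0.68 seconds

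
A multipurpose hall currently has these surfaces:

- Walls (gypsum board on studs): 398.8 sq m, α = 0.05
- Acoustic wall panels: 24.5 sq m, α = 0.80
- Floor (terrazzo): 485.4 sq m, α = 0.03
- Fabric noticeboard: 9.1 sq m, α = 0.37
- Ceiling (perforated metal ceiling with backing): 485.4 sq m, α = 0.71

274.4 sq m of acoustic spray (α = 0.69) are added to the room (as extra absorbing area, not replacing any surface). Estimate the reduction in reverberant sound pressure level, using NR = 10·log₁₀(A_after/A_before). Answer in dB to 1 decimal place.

Total absorption A_before = 398.8×0.05 + 24.5×0.80 + 485.4×0.03 + 9.1×0.37 + 485.4×0.71
  = 19.940 + 19.600 + 14.562 + 3.367 + 344.634 = 402.103 sq m sabins.
Added absorption = 274.4 × 0.69 = 189.336 sabins.
New total A_after = 591.439 sabins.
Reduction = 10 log₁₀(A_after/A_before) = 10 log₁₀(1.4709) = 1.7 dB.

1.7 dB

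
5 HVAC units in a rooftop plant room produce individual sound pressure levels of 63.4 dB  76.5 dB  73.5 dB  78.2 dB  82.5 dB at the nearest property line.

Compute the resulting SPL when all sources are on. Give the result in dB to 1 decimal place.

Sum in the linear (power) domain: Σ 10^(Lᵢ/10) = 10^(63.4/10) + 10^(76.5/10) + 10^(73.5/10) + 10^(78.2/10) + 10^(82.5/10) = 3.131e+08.
L_total = 10·log₁₀(3.131e+08) = 85.0 dB.

85.0 dB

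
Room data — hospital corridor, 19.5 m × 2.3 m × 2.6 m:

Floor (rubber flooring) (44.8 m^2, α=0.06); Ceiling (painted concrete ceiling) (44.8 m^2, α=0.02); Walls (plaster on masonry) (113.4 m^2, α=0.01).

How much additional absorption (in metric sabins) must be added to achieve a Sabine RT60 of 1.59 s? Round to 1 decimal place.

Equivalent absorption area: A₁ = 44.8*0.06 + 44.8*0.02 + 113.4*0.01 = 4.718 m^2.
V = 116.61 m³. Required absorption A₂ = 0.161 × 116.61 / 1.59 = 11.808 sabins.
ΔA = A₂ − A₁ = 11.808 − 4.718 = 7.1 sabins.

7.1 sabins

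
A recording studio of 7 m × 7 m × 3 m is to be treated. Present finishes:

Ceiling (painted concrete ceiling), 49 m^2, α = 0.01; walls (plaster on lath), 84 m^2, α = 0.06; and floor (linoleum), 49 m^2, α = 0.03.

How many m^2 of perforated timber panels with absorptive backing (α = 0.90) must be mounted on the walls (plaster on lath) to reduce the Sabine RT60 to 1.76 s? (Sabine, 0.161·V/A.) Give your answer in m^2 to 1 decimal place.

A₁ = Σ Sᵢαᵢ = 49·0.01 + 84·0.06 + 49·0.03 = 7.000 sabins.
Required A₂ = 0.161·147/1.76 = 13.447 sabins.
ΔA needed = 13.447 − 7.000 = 6.447 sabins.
Each m^2 of panel replacing the walls (plaster on lath) adds (0.90 − 0.06) = 0.84 sabins.
Panel area = 6.447 / 0.84 = 7.7 m^2.

7.7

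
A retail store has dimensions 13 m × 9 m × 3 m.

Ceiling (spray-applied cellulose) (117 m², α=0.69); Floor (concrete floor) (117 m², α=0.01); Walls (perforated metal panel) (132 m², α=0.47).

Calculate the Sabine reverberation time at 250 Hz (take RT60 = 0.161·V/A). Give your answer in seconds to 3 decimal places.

0.393 sec

Total absorption A = 117·0.69 + 117·0.01 + 132·0.47
  = 80.730 + 1.170 + 62.040 = 143.940 m² sabins.
Volume V = 13 × 9 × 3 = 351 m³.
Sabine: RT60 = 0.161 × 351 / 143.940 = 0.393 s.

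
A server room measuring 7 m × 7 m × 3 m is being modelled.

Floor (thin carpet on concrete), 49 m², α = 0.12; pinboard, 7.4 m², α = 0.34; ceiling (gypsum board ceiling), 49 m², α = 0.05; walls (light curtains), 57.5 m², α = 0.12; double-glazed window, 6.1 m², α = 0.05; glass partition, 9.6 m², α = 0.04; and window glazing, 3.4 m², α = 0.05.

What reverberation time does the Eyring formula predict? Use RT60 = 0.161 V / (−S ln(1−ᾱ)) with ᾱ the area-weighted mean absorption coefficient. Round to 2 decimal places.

S = Σ Sᵢ = 182.0 m².
Absorption A = 49×0.12 + 7.4×0.34 + 49×0.05 + 57.5×0.12 + 6.1×0.05 + 9.6×0.04 + 3.4×0.05 = 18.605 sabins.
Mean coefficient ᾱ = A/S = 0.1022.
Eyring denominator: −S ln(1−ᾱ) = 19.621.
V = 7 × 7 × 3 = 147 m³.
T = 0.161·V/[−S·ln(1−ᾱ)] = 0.161·147/19.621 = 1.21 s.

1.21 s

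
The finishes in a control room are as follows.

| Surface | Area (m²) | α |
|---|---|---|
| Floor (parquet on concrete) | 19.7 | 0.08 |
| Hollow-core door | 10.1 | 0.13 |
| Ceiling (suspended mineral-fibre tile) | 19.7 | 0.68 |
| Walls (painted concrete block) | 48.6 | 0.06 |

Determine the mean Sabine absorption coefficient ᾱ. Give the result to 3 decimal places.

S = Σ Sᵢ = 19.7 + 10.1 + 19.7 + 48.6 = 98.1 m².
Weighted sum Σ Sα = 19.201.
ᾱ = 19.201 / 98.1 = 0.196.

0.196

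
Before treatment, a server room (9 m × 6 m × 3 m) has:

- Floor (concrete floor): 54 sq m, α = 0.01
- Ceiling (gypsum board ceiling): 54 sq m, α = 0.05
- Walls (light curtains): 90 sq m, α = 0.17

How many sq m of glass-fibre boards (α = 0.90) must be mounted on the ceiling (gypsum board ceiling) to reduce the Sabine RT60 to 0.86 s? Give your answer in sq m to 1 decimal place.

Equivalent absorption area: A₁ = 54×0.01 + 54×0.05 + 90×0.17 = 18.540 sq m.
Required A₂ = 0.161·162/0.86 = 30.328 sabins.
ΔA needed = 30.328 − 18.540 = 11.788 sabins.
Each sq m of panel replacing the ceiling (gypsum board ceiling) adds (0.90 − 0.05) = 0.85 sabins.
Area = ΔA/Δα = 11.788/0.85 = 13.9 sq m.

13.9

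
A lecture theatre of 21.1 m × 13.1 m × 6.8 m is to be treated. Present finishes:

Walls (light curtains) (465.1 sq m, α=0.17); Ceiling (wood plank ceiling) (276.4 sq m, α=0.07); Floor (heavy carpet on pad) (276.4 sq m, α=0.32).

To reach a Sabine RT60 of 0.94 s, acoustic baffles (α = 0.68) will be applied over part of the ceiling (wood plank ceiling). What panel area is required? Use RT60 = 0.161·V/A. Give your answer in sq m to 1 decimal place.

Summing Sᵢαᵢ: 79.067 + 19.348 + 88.448 → A₁ = 186.863 sabins.
Required A₂ = 0.161·1879.588/0.94 = 321.929 sabins.
Absorption to add: 321.929 − 186.863 = 135.066 sabins.
Each sq m of panel replacing the ceiling (wood plank ceiling) adds (0.68 − 0.07) = 0.61 sabins.
Area = ΔA/Δα = 135.066/0.61 = 221.4 sq m.

221.4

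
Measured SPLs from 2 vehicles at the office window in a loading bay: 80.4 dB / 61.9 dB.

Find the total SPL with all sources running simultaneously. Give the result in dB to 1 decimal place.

Converting to relative power and adding: 10^(80.4/10) + 10^(61.9/10) = 1.112e+08.
Combined level = 10 log₁₀(1.112e+08) = 80.5 dB.

80.5 dB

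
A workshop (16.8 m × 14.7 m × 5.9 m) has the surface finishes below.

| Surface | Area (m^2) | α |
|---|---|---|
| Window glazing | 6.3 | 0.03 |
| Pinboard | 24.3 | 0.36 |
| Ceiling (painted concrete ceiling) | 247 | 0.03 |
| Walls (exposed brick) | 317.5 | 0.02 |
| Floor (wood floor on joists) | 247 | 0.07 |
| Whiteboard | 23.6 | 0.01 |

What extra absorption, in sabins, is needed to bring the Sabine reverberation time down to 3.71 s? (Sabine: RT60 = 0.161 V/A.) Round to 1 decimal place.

A₁ = Σ Sᵢαᵢ = 6.3·0.03 + 24.3·0.36 + 247·0.03 + 317.5·0.02 + 247·0.07 + 23.6·0.01 = 40.223 sabins.
For T = 3.71 s, need A₂ = 0.161·V/T = 0.161·1457.064/3.71 = 63.231 sabins.
ΔA = A₂ − A₁ = 63.231 − 40.223 = 23.0 sabins.

23.0 sabins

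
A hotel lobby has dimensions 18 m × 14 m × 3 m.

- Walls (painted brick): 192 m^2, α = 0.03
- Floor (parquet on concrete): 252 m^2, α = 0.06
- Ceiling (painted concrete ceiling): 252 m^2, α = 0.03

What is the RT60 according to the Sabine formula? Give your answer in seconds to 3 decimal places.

A = Σ Sᵢαᵢ = 192·0.03 + 252·0.06 + 252·0.03 = 28.440 sabins.
Room volume: 756 m³.
T = 0.161 V/A = 0.161·756/28.440 = 4.280 s.

4.280 s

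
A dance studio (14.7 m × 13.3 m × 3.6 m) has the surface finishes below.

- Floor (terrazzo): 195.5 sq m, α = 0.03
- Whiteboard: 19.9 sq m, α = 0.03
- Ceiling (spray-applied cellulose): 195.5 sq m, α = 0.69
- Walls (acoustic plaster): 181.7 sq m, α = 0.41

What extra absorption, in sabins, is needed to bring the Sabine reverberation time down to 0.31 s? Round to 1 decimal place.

Total absorption A₁ = 195.5·0.03 + 19.9·0.03 + 195.5·0.69 + 181.7·0.41
  = 5.865 + 0.597 + 134.895 + 74.497 = 215.854 sq m sabins.
Target A₂ = 0.161·703.836/0.31 = 365.541 sabins (V = 703.836 m³).
Shortfall: 365.541 − 215.854 = 149.7 sabins.

149.7 sabins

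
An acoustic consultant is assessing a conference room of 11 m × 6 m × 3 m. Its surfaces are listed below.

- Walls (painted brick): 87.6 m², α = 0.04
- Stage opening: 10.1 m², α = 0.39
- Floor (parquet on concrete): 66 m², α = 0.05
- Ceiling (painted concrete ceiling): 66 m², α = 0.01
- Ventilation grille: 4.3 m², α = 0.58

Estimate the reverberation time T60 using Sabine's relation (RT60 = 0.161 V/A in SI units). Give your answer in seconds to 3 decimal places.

2.294 s

Total absorption A = 87.6·0.04 + 10.1·0.39 + 66·0.05 + 66·0.01 + 4.3·0.58
  = 3.504 + 3.939 + 3.300 + 0.660 + 2.494 = 13.897 m² sabins.
Room volume: 198 m³.
T = 0.161 V/A = 0.161·198/13.897 = 2.294 s.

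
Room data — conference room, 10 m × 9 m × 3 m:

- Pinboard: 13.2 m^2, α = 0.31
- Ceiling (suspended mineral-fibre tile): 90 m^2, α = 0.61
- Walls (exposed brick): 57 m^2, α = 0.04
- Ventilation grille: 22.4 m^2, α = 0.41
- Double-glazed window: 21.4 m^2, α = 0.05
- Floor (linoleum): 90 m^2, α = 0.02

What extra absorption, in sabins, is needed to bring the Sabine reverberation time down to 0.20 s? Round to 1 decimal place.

Total absorption A₁ = 13.2·0.31 + 90·0.61 + 57·0.04 + 22.4·0.41 + 21.4·0.05 + 90·0.02
  = 4.092 + 54.900 + 2.280 + 9.184 + 1.070 + 1.800 = 73.326 m^2 sabins.
For T = 0.20 s, need A₂ = 0.161·V/T = 0.161·270/0.20 = 217.350 sabins.
ΔA = A₂ − A₁ = 217.350 − 73.326 = 144.0 sabins.

144.0 sabins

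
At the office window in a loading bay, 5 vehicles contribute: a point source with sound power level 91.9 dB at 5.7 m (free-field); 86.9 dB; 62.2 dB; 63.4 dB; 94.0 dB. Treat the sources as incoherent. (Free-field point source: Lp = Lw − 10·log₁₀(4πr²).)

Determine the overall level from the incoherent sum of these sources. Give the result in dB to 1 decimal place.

Source at 5.7 m: Lp = 91.9 − 10·log₁₀(4π·5.7²) = 91.9 − 10·log₁₀(408.281) = 65.8 dB.
Σ 10^(Lᵢ/10) = 3.009e+09.
Back to dB: 10·log₁₀ Σ = 94.8 dB.

94.8 dB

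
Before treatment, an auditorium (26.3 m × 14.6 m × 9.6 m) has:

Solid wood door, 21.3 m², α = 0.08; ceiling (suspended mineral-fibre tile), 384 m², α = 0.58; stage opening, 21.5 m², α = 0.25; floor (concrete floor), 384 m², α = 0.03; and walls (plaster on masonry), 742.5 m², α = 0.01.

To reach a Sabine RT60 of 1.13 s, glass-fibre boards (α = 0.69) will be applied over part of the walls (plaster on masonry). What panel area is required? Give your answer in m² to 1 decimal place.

Total absorption A₁ = 21.3·0.08 + 384·0.58 + 21.5·0.25 + 384·0.03 + 742.5·0.01
  = 1.704 + 222.720 + 5.375 + 11.520 + 7.425 = 248.744 m² sabins.
Required A₂ = 0.161·3686.208/1.13 = 525.203 sabins.
Absorption to add: 525.203 − 248.744 = 276.459 sabins.
Each m² of panel replacing the walls (plaster on masonry) adds (0.69 − 0.01) = 0.68 sabins.
Panel area = 276.459 / 0.68 = 406.6 m².

406.6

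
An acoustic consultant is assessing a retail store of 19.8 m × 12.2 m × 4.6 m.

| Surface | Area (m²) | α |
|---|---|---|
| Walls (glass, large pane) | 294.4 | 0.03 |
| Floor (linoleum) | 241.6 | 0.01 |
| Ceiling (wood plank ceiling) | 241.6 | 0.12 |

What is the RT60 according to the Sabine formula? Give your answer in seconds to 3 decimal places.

4.446 s

Summing Sᵢαᵢ: 8.832 + 2.416 + 28.992 → A = 40.240 sabins.
V = 19.8·12.2·4.6 = 1111.176 m³.
RT60 = 0.161 · V / A = 0.161 × 1111.176 / 40.240 = 4.446 s.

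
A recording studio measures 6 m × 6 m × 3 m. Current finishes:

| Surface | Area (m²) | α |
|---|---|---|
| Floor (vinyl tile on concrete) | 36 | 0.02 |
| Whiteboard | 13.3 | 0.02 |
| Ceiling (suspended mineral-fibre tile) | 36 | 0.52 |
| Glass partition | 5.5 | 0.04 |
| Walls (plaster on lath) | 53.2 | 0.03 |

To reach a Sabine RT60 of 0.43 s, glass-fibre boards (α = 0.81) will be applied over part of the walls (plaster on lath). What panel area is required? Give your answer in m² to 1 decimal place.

24.3

Summing Sᵢαᵢ: 0.720 + 0.266 + 18.720 + 0.220 + 1.596 → A₁ = 21.522 sabins.
Required A₂ = 0.161·108/0.43 = 40.437 sabins.
Absorption to add: 40.437 − 21.522 = 18.915 sabins.
Each m² of panel replacing the walls (plaster on lath) adds (0.81 − 0.03) = 0.78 sabins.
Panel area = 18.915 / 0.78 = 24.3 m².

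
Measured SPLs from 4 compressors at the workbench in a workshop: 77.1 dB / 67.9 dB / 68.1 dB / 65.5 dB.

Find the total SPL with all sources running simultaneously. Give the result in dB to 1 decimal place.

Converting to relative power and adding: 10^(77.1/10) + 10^(67.9/10) + 10^(68.1/10) + 10^(65.5/10) = 6.746e+07.
Back to dB: 10·log₁₀ Σ = 78.3 dB.

78.3 dB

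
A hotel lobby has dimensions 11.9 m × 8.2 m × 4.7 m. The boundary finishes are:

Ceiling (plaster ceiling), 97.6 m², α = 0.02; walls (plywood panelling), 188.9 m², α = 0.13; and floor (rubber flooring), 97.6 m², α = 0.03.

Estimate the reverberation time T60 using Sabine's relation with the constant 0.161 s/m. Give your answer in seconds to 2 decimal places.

2.51 s

A = Σ Sᵢαᵢ = 97.6*0.02 + 188.9*0.13 + 97.6*0.03 = 29.437 sabins.
Volume V = 11.9 × 8.2 × 4.7 = 458.626 m³.
RT60 = 0.161 · V / A = 0.161 × 458.626 / 29.437 = 2.51 s.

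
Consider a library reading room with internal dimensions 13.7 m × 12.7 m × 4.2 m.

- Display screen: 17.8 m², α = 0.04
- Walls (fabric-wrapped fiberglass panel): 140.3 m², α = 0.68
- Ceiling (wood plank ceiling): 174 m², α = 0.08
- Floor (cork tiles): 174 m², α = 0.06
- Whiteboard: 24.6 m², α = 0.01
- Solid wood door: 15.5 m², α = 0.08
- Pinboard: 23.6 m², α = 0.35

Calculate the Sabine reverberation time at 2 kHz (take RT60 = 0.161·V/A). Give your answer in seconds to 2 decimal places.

A = Σ Sᵢαᵢ = 17.8*0.04 + 140.3*0.68 + 174*0.08 + 174*0.06 + 24.6*0.01 + 15.5*0.08 + 23.6*0.35 = 130.222 sabins.
Room volume: 730.758 m³.
T = 0.161 V/A = 0.161·730.758/130.222 = 0.90 s.

0.90 s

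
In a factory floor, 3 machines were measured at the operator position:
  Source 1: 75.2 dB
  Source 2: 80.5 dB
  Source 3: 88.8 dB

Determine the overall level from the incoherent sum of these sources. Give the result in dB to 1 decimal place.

89.6 dB

Σ 10^(Lᵢ/10) = 9.039e+08.
Combined level = 10 log₁₀(9.039e+08) = 89.6 dB.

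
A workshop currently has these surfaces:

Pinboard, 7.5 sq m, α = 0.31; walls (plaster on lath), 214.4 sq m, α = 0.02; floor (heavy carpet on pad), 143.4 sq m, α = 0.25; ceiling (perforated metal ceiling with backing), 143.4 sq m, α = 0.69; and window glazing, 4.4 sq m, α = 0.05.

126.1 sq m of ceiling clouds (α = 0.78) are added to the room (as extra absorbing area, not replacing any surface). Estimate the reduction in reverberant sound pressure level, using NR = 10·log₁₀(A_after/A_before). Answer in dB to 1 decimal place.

2.3 dB

Equivalent absorption area: A_before = 7.5*0.31 + 214.4*0.02 + 143.4*0.25 + 143.4*0.69 + 4.4*0.05 = 141.629 sq m.
Added absorption = 126.1 × 0.78 = 98.358 sabins.
A_after = 141.629 + 98.358 = 239.987 sabins.
NR = 10·log₁₀(239.987/141.629) = 2.3 dB.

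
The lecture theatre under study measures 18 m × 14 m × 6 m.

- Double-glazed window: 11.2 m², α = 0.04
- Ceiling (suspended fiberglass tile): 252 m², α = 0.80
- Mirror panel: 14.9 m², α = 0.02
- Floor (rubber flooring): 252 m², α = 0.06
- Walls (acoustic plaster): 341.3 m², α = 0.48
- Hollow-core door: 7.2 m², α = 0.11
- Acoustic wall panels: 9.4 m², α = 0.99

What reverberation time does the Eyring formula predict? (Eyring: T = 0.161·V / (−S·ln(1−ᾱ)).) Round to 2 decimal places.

Total surface area S = 11.2 + 252 + 14.9 + 252 + 341.3 + 7.2 + 9.4 = 888.0 m².
Σ(Sᵢαᵢ) = 11.2·0.04 + 252·0.80 + 14.9·0.02 + 252·0.06 + 341.3·0.48 + 7.2·0.11 + 9.4·0.99 = 391.388.
Mean coefficient ᾱ = A/S = 0.4408.
−S·ln(1−ᾱ) = −888.0 × ln(1 − 0.4408) = 516.148.
V = 18 × 14 × 6 = 1512 m³.
T = 0.161·V/[−S·ln(1−ᾱ)] = 0.161·1512/516.148 = 0.47 s.

0.47 s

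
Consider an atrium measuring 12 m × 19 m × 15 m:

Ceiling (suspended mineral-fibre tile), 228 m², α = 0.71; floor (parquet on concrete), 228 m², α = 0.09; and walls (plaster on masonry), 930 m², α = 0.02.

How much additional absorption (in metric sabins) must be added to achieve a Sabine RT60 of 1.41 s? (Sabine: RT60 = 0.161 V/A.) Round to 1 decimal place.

189.5 sabins

Total absorption A₁ = 228·0.71 + 228·0.09 + 930·0.02
  = 161.880 + 20.520 + 18.600 = 201.000 m² sabins.
Target A₂ = 0.161·3420/1.41 = 390.511 sabins (V = 3420 m³).
Additional absorption ΔA = 390.511 − 201.000 = 189.5 sabins.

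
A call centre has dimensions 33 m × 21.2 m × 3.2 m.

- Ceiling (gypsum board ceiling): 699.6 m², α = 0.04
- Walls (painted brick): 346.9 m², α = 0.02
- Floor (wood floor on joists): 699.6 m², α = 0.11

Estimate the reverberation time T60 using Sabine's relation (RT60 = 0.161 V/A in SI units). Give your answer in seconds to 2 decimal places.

3.22 seconds

Total absorption A = 699.6*0.04 + 346.9*0.02 + 699.6*0.11
  = 27.984 + 6.938 + 76.956 = 111.878 m² sabins.
V = 33·21.2·3.2 = 2238.72 m³.
Sabine: RT60 = 0.161 × 2238.72 / 111.878 = 3.22 s.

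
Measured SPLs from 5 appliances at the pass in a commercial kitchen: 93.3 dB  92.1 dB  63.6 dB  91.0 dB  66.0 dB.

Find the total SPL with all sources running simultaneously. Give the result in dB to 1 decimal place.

Σ 10^(Lᵢ/10) = 5.025e+09.
L_total = 10·log₁₀(5.025e+09) = 97.0 dB.

97.0 dB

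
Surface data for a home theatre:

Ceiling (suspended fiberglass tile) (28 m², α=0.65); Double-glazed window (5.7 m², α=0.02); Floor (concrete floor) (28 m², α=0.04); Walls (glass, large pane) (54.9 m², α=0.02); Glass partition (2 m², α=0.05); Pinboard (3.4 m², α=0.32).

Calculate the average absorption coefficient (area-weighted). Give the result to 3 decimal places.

S = Σ Sᵢ = 28 + 5.7 + 28 + 54.9 + 2 + 3.4 = 122.0 m².
Weighted sum Σ Sα = 21.720.
ᾱ = 21.720 / 122.0 = 0.178.

0.178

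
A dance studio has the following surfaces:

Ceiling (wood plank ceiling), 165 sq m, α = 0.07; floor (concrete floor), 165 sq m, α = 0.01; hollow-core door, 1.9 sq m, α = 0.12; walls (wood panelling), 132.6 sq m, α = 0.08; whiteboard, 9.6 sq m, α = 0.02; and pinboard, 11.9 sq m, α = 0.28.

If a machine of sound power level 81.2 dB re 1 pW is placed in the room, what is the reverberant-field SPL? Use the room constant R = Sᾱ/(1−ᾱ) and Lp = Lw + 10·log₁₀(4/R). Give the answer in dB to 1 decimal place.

Σ(Sᵢαᵢ) = 165·0.07 + 165·0.01 + 1.9·0.12 + 132.6·0.08 + 9.6·0.02 + 11.9·0.28 = 27.560; total area S = 486.0 sq m.
ᾱ = 27.560/486.0 = 0.0567; R = Sᾱ/(1−ᾱ) = 27.560/(1−0.0567) = 29.217 sq m.
Lp = Lw + 10 log₁₀(4/R) = 81.2 -8.64 = 72.6 dB.

72.6 dB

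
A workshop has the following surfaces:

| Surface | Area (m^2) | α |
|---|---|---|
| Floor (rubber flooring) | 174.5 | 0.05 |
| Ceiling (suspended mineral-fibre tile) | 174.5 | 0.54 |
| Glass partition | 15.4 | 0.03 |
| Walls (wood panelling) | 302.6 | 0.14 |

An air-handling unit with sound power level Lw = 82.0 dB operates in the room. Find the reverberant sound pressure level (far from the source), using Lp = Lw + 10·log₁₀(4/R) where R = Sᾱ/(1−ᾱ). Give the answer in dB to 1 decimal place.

65.3 dB

A = 145.781 sabins; S = 667.0 m^2.
ᾱ = 0.2186, so room constant R = A/(1−ᾱ) = 186.564 m^2.
Lp = Lw + 10 log₁₀(4/R) = 82.0 -16.69 = 65.3 dB.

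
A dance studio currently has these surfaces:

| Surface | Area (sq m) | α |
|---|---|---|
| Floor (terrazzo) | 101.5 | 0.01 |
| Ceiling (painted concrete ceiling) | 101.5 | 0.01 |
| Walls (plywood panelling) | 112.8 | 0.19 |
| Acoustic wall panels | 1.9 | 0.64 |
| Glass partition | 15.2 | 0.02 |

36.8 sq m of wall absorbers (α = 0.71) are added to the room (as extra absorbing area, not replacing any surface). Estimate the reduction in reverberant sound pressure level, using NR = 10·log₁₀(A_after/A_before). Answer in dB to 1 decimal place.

3.1 dB

Total absorption A_before = 101.5*0.01 + 101.5*0.01 + 112.8*0.19 + 1.9*0.64 + 15.2*0.02
  = 1.015 + 1.015 + 21.432 + 1.216 + 0.304 = 24.982 sq m sabins.
Added absorption = 36.8 × 0.71 = 26.128 sabins.
A_after = 24.982 + 26.128 = 51.110 sabins.
Reduction = 10 log₁₀(A_after/A_before) = 10 log₁₀(2.0459) = 3.1 dB.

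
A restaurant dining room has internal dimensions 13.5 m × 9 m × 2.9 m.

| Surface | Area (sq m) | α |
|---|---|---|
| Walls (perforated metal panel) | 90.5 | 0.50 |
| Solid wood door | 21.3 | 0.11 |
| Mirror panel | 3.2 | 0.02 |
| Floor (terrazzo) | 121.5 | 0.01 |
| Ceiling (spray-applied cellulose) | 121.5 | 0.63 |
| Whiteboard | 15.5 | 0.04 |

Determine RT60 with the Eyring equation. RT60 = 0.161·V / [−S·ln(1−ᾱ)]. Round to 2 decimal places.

0.37 seconds

Total surface area S = 90.5 + 21.3 + 3.2 + 121.5 + 121.5 + 15.5 = 373.5 sq m.
Absorption A = 90.5×0.50 + 21.3×0.11 + 3.2×0.02 + 121.5×0.01 + 121.5×0.63 + 15.5×0.04 = 126.037 sabins.
Mean coefficient ᾱ = A/S = 0.3374.
Eyring denominator: −S ln(1−ᾱ) = 153.727.
V = 13.5 × 9 × 2.9 = 352.35 m³.
T = 0.161·V/[−S·ln(1−ᾱ)] = 0.161·352.35/153.727 = 0.37 s.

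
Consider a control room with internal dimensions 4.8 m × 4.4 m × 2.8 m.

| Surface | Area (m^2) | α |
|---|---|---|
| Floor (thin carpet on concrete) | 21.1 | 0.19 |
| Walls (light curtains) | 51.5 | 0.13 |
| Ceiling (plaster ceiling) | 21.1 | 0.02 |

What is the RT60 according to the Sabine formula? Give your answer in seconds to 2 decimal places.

0.86 sec

Equivalent absorption area: A = 21.1·0.19 + 51.5·0.13 + 21.1·0.02 = 11.126 m^2.
Volume V = 4.8 × 4.4 × 2.8 = 59.136 m³.
T = 0.161 V/A = 0.161·59.136/11.126 = 0.86 s.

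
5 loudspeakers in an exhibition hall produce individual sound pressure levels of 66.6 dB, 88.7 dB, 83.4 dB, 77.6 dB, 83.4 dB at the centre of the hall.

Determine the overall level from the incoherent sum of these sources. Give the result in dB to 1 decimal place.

Converting to relative power and adding: 10^(66.6/10) + 10^(88.7/10) + 10^(83.4/10) + 10^(77.6/10) + 10^(83.4/10) = 1.241e+09.
L_total = 10·log₁₀(1.241e+09) = 90.9 dB.

90.9 dB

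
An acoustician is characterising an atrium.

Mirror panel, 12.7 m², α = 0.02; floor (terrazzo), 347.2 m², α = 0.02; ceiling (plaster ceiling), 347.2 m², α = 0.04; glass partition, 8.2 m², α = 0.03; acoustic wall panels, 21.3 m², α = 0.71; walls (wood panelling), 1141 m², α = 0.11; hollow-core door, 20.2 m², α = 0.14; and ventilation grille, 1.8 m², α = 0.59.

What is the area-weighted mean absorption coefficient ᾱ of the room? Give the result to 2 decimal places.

Total surface area S = 1899.6 m².
Weighted sum Σ Sα = 165.855.
ᾱ = 165.855 / 1899.6 = 0.09.

0.09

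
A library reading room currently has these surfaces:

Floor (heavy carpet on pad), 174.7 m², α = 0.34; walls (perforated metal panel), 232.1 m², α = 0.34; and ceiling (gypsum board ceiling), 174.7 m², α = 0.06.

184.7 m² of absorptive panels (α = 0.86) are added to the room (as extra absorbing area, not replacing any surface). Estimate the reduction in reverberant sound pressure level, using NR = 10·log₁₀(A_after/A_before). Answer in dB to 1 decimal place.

Total absorption A_before = 174.7·0.34 + 232.1·0.34 + 174.7·0.06
  = 59.398 + 78.914 + 10.482 = 148.794 m² sabins.
Treatment contributes 184.7·0.86 = 158.842 sabins.
A_after = 148.794 + 158.842 = 307.636 sabins.
Reduction = 10 log₁₀(A_after/A_before) = 10 log₁₀(2.0675) = 3.2 dB.

3.2 dB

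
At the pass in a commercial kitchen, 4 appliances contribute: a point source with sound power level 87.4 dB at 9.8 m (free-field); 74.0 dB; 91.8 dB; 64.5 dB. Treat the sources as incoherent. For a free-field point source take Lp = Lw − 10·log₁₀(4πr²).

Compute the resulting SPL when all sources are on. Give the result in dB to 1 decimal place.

91.9 dB

Source at 9.8 m: Lp = 87.4 − 10·log₁₀(4π·9.8²) = 87.4 − 10·log₁₀(1206.874) = 56.6 dB.
Converting to relative power and adding: 10^(56.6/10) + 10^(74.0/10) + 10^(91.8/10) + 10^(64.5/10) = 1.542e+09.
Back to dB: 10·log₁₀ Σ = 91.9 dB.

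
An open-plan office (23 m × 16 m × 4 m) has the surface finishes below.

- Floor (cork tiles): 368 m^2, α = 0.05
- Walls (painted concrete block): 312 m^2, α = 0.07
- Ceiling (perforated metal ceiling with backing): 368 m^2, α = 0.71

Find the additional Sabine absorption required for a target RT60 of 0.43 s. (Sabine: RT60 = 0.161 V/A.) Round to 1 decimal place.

249.6 sabins

Total absorption A₁ = 368*0.05 + 312*0.07 + 368*0.71
  = 18.400 + 21.840 + 261.280 = 301.520 m^2 sabins.
For T = 0.43 s, need A₂ = 0.161·V/T = 0.161·1472/0.43 = 551.144 sabins.
Shortfall: 551.144 − 301.520 = 249.6 sabins.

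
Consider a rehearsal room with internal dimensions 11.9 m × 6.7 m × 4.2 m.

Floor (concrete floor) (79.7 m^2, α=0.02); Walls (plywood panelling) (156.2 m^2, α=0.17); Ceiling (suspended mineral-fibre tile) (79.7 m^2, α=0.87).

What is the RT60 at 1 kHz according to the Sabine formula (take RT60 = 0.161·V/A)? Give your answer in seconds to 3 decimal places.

0.553 seconds

Summing Sᵢαᵢ: 1.594 + 26.554 + 69.339 → A = 97.487 sabins.
Room volume: 334.866 m³.
Sabine: RT60 = 0.161 × 334.866 / 97.487 = 0.553 s.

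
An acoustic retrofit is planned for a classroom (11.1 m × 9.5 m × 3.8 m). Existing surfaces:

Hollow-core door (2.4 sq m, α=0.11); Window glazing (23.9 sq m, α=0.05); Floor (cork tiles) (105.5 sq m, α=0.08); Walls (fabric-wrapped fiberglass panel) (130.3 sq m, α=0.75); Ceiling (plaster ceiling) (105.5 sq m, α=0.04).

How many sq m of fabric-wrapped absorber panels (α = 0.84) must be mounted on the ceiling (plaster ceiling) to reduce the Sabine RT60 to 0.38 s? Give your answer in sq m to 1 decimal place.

72.4

Summing Sᵢαᵢ: 0.264 + 1.195 + 8.440 + 97.725 + 4.220 → A₁ = 111.844 sabins.
Required A₂ = 0.161·400.71/0.38 = 169.774 sabins.
ΔA needed = 169.774 − 111.844 = 57.930 sabins.
Each sq m of panel replacing the ceiling (plaster ceiling) adds (0.84 − 0.04) = 0.80 sabins.
Panel area = 57.930 / 0.80 = 72.4 sq m.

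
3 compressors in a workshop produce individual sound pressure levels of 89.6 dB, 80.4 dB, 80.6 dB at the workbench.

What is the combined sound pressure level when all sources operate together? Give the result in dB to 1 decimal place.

Converting to relative power and adding: 10^(89.6/10) + 10^(80.4/10) + 10^(80.6/10) = 1.136e+09.
Combined level = 10 log₁₀(1.136e+09) = 90.6 dB.

90.6 dB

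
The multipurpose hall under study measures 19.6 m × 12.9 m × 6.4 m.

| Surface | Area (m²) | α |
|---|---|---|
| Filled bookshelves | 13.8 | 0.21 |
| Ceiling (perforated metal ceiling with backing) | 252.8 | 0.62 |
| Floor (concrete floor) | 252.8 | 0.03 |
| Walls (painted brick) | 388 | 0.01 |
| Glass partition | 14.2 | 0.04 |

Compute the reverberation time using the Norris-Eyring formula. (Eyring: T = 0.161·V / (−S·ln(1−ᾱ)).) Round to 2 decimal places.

S = Σ Sᵢ = 921.6 m².
Σ(Sᵢαᵢ) = 13.8·0.21 + 252.8·0.62 + 252.8·0.03 + 388·0.01 + 14.2·0.04 = 171.666.
ᾱ = 171.666 / 921.6 = 0.1863.
Eyring denominator: −S ln(1−ᾱ) = 190.000.
V = 19.6 × 12.9 × 6.4 = 1618.176 m³.
RT60 = 0.161 × 1618.176 / 190.000 = 1.37 s.

1.37 sec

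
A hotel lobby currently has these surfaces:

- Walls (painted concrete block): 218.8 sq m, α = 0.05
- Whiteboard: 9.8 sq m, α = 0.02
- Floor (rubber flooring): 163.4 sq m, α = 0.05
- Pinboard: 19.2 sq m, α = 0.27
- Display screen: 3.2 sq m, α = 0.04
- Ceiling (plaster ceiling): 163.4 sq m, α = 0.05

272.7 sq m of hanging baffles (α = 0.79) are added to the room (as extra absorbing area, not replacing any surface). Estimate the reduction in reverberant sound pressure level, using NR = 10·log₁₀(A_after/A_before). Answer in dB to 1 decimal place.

8.8 dB

Summing Sᵢαᵢ: 10.940 + 0.196 + 8.170 + 5.184 + 0.128 + 8.170 → A_before = 32.788 sabins.
Added absorption = 272.7 × 0.79 = 215.433 sabins.
A_after = 32.788 + 215.433 = 248.221 sabins.
NR = 10·log₁₀(248.221/32.788) = 8.8 dB.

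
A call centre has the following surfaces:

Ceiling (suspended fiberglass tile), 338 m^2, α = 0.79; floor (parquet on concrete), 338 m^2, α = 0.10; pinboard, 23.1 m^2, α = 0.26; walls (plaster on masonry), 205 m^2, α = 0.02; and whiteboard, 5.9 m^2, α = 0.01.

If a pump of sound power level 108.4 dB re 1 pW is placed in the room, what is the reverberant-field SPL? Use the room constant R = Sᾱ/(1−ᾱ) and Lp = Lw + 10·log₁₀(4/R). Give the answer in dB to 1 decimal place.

87.7 dB

Σ(Sᵢαᵢ) = 338·0.79 + 338·0.10 + 23.1·0.26 + 205·0.02 + 5.9·0.01 = 310.985; total area S = 910.0 m^2.
ᾱ = 310.985/910.0 = 0.3417; R = Sᾱ/(1−ᾱ) = 310.985/(1−0.3417) = 472.406 m^2.
Lp = Lw + 10 log₁₀(4/R) = 108.4 -20.72 = 87.7 dB.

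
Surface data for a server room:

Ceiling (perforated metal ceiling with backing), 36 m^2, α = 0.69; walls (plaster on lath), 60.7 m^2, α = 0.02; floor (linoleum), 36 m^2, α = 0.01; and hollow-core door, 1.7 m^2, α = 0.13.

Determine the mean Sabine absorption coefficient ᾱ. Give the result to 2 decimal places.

Total surface area S = 134.4 m^2.
A = 36*0.69 + 60.7*0.02 + 36*0.01 + 1.7*0.13 = 26.635 sabins.
ᾱ = A/S = 0.20.

0.20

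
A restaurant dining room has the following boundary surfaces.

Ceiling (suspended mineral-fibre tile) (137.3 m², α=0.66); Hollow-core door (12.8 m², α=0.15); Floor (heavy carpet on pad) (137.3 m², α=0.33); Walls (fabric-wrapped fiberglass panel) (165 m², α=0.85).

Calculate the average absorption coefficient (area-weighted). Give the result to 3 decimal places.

Total surface area S = 452.4 m².
A = 137.3×0.66 + 12.8×0.15 + 137.3×0.33 + 165×0.85 = 278.097 sabins.
ᾱ = 278.097 / 452.4 = 0.615.

0.615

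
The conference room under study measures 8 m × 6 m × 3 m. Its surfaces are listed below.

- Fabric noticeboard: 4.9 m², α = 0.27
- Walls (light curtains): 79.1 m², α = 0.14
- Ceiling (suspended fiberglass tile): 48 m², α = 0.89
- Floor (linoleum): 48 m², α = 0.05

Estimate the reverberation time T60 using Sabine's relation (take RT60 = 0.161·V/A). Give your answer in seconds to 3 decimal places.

0.403 s

Total absorption A = 4.9·0.27 + 79.1·0.14 + 48·0.89 + 48·0.05
  = 1.323 + 11.074 + 42.720 + 2.400 = 57.517 m² sabins.
Room volume: 144 m³.
T = 0.161 V/A = 0.161·144/57.517 = 0.403 s.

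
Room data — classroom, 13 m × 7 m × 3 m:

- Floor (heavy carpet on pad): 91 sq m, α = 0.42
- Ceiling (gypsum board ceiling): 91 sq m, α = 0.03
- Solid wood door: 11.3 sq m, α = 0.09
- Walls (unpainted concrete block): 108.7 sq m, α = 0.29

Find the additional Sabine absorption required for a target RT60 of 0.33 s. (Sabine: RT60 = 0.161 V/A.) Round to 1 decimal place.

A₁ = Σ Sᵢαᵢ = 91·0.42 + 91·0.03 + 11.3·0.09 + 108.7·0.29 = 73.490 sabins.
Target A₂ = 0.161·273/0.33 = 133.191 sabins (V = 273 m³).
Shortfall: 133.191 − 73.490 = 59.7 sabins.

59.7 sabins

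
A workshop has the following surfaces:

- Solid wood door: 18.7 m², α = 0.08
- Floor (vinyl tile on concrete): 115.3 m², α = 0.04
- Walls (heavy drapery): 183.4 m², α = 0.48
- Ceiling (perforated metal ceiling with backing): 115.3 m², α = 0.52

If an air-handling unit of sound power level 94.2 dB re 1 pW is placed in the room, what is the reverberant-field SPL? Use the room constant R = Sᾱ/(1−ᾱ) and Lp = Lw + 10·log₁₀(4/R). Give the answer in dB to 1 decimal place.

Σ(Sᵢαᵢ) = 18.7·0.08 + 115.3·0.04 + 183.4·0.48 + 115.3·0.52 = 154.096; total area S = 432.7 m².
ᾱ = 0.3561, so room constant R = A/(1−ᾱ) = 239.317 m².
Lp = 94.2 + 10·log₁₀(4/239.317) = 94.2 + (-17.77) = 76.4 dB.

76.4 dB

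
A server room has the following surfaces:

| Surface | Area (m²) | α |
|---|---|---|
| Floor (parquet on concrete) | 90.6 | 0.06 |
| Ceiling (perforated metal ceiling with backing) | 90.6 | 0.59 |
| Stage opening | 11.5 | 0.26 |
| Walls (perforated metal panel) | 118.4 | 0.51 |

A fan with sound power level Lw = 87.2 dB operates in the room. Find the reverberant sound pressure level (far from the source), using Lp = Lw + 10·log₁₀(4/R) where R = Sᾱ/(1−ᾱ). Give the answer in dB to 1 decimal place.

70.2 dB

Σ(Sᵢαᵢ) = 90.6×0.06 + 90.6×0.59 + 11.5×0.26 + 118.4×0.51 = 122.264; total area S = 311.1 m².
ᾱ = 0.3930, so room constant R = A/(1−ᾱ) = 201.423 m².
Lp = 87.2 + 10·log₁₀(4/201.423) = 87.2 + (-17.02) = 70.2 dB.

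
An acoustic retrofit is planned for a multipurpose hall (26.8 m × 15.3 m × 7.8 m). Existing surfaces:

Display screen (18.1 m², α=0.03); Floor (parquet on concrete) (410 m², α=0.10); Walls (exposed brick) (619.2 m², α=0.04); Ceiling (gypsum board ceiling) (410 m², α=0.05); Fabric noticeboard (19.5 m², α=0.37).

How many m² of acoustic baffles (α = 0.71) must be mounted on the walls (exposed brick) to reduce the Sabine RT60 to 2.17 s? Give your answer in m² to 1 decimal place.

213.8

Summing Sᵢαᵢ: 0.543 + 41.000 + 24.768 + 20.500 + 7.215 → A₁ = 94.026 sabins.
Required A₂ = 0.161·3198.312/2.17 = 237.294 sabins.
Absorption to add: 237.294 − 94.026 = 143.268 sabins.
Each m² of panel replacing the walls (exposed brick) adds (0.71 − 0.04) = 0.67 sabins.
Area = ΔA/Δα = 143.268/0.67 = 213.8 m².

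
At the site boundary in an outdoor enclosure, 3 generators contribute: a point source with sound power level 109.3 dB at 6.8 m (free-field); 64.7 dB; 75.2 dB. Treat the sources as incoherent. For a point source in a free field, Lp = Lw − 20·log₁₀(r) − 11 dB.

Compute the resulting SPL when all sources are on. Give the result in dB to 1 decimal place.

82.6 dB

Source at 6.8 m: Lp = 109.3 − 20·log₁₀(6.8) − 11 = 81.6 dB.
Σ 10^(Lᵢ/10) = 1.806e+08.
Combined level = 10 log₁₀(1.806e+08) = 82.6 dB.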